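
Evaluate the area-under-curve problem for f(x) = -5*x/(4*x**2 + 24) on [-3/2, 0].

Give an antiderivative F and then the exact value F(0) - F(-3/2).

Antiderivative: F(x) = -5*log(x**2 + 6)/8; value = -5*log(6)/8 + 5*log(33/4)/8

f matches the chain-rule pattern g'(h)*h' with inner function h(x) = x**2 + 6; substituting u = h(x) collapses the integral.
F(x) = -5*log(x**2 + 6)/8 is an antiderivative of f.
Check: d/dx[-5*log(x**2 + 6)/8] = -5*x/(4*x**2 + 24) = f(x).
F(0) = -5*log(6)/8; F(-3/2) = -5*log(33/4)/8.
Integral = F(0) - F(-3/2) = -5*log(6)/8 + 5*log(33/4)/8.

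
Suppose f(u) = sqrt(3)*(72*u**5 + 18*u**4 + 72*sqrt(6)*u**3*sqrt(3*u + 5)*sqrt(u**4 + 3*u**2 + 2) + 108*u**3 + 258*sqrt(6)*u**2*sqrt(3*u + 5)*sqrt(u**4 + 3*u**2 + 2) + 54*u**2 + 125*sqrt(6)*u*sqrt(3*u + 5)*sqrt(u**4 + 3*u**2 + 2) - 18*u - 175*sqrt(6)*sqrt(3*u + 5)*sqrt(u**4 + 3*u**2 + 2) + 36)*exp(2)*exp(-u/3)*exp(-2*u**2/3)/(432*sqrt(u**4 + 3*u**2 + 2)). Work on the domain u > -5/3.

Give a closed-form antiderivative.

f has the shape v'r + vr' for v = -(3*u/2 + 5/2)**(5/2)/3 - 3*sqrt(u**4/3 + u**2 + 2/3)/8 and r = exp(-2*u**2/3 - u/3 + 2) — it is the derivative of the product v*r.
Check: d/du[(-2*(3*u/2 + 5/2)**(5/2)/3 - 3*sqrt(u**4/3 + u**2 + 2/3)/4)*exp(-2*u**2/3 - u/3 + 2)/2] = sqrt(3)*(72*u**5 + 18*u**4 + 72*sqrt(6)*u**3*sqrt(3*u + 5)*sqrt(u**4 + 3*u**2 + 2) + 108*u**3 + 258*sqrt(6)*u**2*sqrt(3*u + 5)*sqrt(u**4 + 3*u**2 + 2) + 54*u**2 + 125*sqrt(6)*u*sqrt(3*u + 5)*sqrt(u**4 + 3*u**2 + 2) - 18*u - 175*sqrt(6)*sqrt(3*u + 5)*sqrt(u**4 + 3*u**2 + 2) + 36)*exp(2)*exp(-u/3)*exp(-2*u**2/3)/(432*sqrt(u**4 + 3*u**2 + 2)) = f(u).

An antiderivative is F(u) = (-2*(3*u/2 + 5/2)**(5/2)/3 - 3*sqrt(u**4/3 + u**2 + 2/3)/4)*exp(-2*u**2/3 - u/3 + 2)/2.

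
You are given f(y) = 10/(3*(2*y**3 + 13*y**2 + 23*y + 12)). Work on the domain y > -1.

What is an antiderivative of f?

The denominator factors as 3*(y + 1)*(y + 4)*(2*y + 3); partial fractions split f into directly integrable pieces: -8/(3*(2*y + 3)) + 2/(9*(y + 4)) + 10/(9*(y + 1)).
Check: d/dy[10*log(y + 1)/9 - 4*log(y + 3/2)/3 + 2*log(y + 4)/9] = 10/(6*y**3 + 39*y**2 + 69*y + 36), which equals f(y).

An antiderivative is F(y) = 10*log(y + 1)/9 - 4*log(y + 3/2)/3 + 2*log(y + 4)/9.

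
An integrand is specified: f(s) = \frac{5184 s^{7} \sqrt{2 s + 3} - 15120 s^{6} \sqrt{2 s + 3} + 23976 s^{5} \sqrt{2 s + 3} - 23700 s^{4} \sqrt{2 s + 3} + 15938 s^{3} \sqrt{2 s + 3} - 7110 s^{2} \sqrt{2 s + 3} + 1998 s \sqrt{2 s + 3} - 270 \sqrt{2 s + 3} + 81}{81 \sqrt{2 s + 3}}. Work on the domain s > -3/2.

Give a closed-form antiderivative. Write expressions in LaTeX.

Any candidate F(s) must reproduce f(s) exactly when differentiated.
Check: d/ds[\frac{162 \sqrt{2 s + 3} + \left(- 6 s^{2} + 5 s - 3\right)^{4}}{162}] = \frac{5184 s^{7} \sqrt{2 s + 3} - 15120 s^{6} \sqrt{2 s + 3} + 23976 s^{5} \sqrt{2 s + 3} - 23700 s^{4} \sqrt{2 s + 3} + 15938 s^{3} \sqrt{2 s + 3} - 7110 s^{2} \sqrt{2 s + 3} + 1998 s \sqrt{2 s + 3} - 270 \sqrt{2 s + 3} + 81}{81 \sqrt{2 s + 3}} = f(s).

An antiderivative is F(s) = \frac{162 \sqrt{2 s + 3} + \left(- 6 s^{2} + 5 s - 3\right)^{4}}{162}.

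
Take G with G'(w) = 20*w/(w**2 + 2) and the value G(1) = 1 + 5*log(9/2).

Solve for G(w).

G'(w) matches the chain-rule pattern g'(h)*h' with inner function h(w) = w**4/2 + 2*w**2 + 2; substituting u = h(w) collapses the integral.
A general antiderivative is 5*log(w**4/2 + 2*w**2 + 2) + C.
The condition gives C = 1 + 5*log(9/2) - (5*log(9/2)) = 1.
So G(w) = 5*log(w**4/2 + 2*w**2 + 2) + 1.
Check: d/dw[5*log(w**4/2 + 2*w**2 + 2) + 1] = 20*w/(w**2 + 2) = G'(w).

G(w) = 5*log(w**4/2 + 2*w**2 + 2) + 1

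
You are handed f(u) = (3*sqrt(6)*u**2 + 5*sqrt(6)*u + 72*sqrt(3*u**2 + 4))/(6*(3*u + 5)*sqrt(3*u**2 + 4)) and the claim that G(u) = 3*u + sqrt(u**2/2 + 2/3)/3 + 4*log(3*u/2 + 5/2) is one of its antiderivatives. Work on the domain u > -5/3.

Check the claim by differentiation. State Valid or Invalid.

Invalid: d/du[G] - f = 3, which is not 0.

d/du[G] = (3*sqrt(6)*u**2 + 54*u*sqrt(3*u**2 + 4) + 5*sqrt(6)*u + 162*sqrt(3*u**2 + 4))/(18*u*sqrt(3*u**2 + 4) + 30*sqrt(3*u**2 + 4))
d/du[G] - f(u) = 3 != 0.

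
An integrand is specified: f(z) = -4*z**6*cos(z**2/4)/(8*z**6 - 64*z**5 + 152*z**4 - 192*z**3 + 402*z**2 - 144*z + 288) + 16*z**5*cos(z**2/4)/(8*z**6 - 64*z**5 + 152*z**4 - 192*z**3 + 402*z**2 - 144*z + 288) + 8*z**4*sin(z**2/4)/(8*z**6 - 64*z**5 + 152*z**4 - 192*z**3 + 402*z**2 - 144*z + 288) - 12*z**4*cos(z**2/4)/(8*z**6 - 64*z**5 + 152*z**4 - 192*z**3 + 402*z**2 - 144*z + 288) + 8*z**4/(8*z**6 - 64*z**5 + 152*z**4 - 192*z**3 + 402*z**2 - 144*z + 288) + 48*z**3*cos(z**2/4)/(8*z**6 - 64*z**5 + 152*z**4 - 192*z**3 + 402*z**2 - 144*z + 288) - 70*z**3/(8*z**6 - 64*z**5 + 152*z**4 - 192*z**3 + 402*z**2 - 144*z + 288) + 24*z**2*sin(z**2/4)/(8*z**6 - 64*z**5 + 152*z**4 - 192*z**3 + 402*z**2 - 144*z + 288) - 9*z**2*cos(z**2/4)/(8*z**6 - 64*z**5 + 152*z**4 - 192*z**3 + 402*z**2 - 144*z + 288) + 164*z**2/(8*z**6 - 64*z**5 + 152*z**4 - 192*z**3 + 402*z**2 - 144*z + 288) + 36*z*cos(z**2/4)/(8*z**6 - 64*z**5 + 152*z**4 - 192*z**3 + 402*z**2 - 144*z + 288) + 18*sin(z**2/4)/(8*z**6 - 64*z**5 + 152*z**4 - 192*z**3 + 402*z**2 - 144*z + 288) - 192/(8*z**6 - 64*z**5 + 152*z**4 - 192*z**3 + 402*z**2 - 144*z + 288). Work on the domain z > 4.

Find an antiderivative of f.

An antiderivative is F(z) = ((3 - 8*z)*(z - 4) - 4*(2*z**2 + 3)*sin(z**2/4))/(4*(z - 4)*(2*z**2 + 3)).

The integrand splits into summands that can be handled one at a time.
Check: d/dz[((3 - 8*z)*(z - 4) - 4*(2*z**2 + 3)*sin(z**2/4))/(4*(z - 4)*(2*z**2 + 3))] = (-4*z**6*cos(z**2/4) + 16*z**5*cos(z**2/4) + 8*z**4*sin(z**2/4) - 12*z**4*cos(z**2/4) + 8*z**4 + 48*z**3*cos(z**2/4) - 70*z**3 + 24*z**2*sin(z**2/4) - 9*z**2*cos(z**2/4) + 164*z**2 + 36*z*cos(z**2/4) + 18*sin(z**2/4) - 192)/(8*z**6 - 64*z**5 + 152*z**4 - 192*z**3 + 402*z**2 - 144*z + 288), which equals f(z).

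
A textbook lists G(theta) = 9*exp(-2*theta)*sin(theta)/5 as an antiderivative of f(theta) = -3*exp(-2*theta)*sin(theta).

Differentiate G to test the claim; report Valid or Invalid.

Invalid: d/dtheta[G] - f = (-3*sin(theta) + 9*cos(theta))*exp(-2*theta)/5, which is not 0.

d/dtheta[G] = (-18*sin(theta) + 9*cos(theta))*exp(-2*theta)/5
d/dtheta[G] - f(theta) = (-3*sin(theta) + 9*cos(theta))*exp(-2*theta)/5 != 0.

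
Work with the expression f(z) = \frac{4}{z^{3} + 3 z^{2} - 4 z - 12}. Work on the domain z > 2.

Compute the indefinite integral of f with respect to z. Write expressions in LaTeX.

F(z) = \frac{\log{\left(z - 2 \right)}}{5} - \log{\left(z + 2 \right)} + \frac{4 \log{\left(z + 3 \right)}}{5} + C

Factor the denominator (\left(z - 2\right) \left(z + 2\right) \left(z + 3\right)) and decompose: f = \frac{4}{5 \left(z + 3\right)} - \frac{1}{z + 2} + \frac{1}{5 \left(z - 2\right)}; each piece integrates to a log, atan, or power term.
Check: d/dz[\frac{\log{\left(z - 2 \right)}}{5} - \log{\left(z + 2 \right)} + \frac{4 \log{\left(z + 3 \right)}}{5}] = \frac{4}{z^{3} + 3 z^{2} - 4 z - 12} = f(z).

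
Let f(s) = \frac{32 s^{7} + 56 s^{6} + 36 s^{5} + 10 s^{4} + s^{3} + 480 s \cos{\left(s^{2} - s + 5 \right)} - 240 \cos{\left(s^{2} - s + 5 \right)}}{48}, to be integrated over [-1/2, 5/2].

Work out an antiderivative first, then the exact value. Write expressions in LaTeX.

Antiderivative: F(s) = \frac{4 \left(- \frac{s^{2}}{2} - \frac{s}{4}\right)^{4}}{3} + 5 \sin{\left(s^{2} - s + 5 \right)}; value = - 5 \sin{\left(\frac{23}{4} \right)} + 5 \sin{\left(\frac{35}{4} \right)} + \frac{16875}{64}

Any candidate F(s) must reproduce f(s) exactly when differentiated.
F(s) = \frac{4 \left(- \frac{s^{2}}{2} - \frac{s}{4}\right)^{4}}{3} + 5 \sin{\left(s^{2} - s + 5 \right)} is an antiderivative of f.
Check: d/ds[\frac{4 \left(- \frac{s^{2}}{2} - \frac{s}{4}\right)^{4}}{3} + 5 \sin{\left(s^{2} - s + 5 \right)}] = \frac{2 s^{7}}{3} + \frac{7 s^{6}}{6} + \frac{3 s^{5}}{4} + \frac{5 s^{4}}{24} + \frac{s^{3}}{48} + 10 s \cos{\left(s^{2} - s + 5 \right)} - 5 \cos{\left(s^{2} - s + 5 \right)}, which equals f(s).
F(5/2) = 5 \sin{\left(\frac{35}{4} \right)} + \frac{16875}{64}; F(-1/2) = 5 \sin{\left(\frac{23}{4} \right)}.
Integral = F(5/2) - F(-1/2) = - 5 \sin{\left(\frac{23}{4} \right)} + 5 \sin{\left(\frac{35}{4} \right)} + \frac{16875}{64}.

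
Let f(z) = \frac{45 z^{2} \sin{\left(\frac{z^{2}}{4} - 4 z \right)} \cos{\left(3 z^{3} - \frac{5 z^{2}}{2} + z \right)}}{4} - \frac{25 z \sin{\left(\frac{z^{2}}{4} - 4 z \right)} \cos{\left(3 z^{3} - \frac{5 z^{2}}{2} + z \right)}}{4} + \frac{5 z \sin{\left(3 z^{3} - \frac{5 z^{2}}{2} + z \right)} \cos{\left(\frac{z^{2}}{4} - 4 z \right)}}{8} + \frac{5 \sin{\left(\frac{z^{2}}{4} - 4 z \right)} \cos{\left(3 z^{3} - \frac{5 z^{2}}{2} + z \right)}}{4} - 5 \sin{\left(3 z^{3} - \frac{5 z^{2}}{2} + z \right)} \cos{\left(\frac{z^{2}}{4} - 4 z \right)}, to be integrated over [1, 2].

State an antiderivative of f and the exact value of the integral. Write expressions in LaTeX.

Recognize the product-rule pattern: f = u'v + uv' with u = \frac{5 \sin{\left(\frac{z^{2}}{4} - 4 z \right)}}{4}, v = \sin{\left(3 z^{3} - \frac{5 z^{2}}{2} + z \right)}, so integration by parts undoes it.
F(z) = \frac{5 \sin{\left(\frac{z^{2}}{4} - 4 z \right)} \sin{\left(3 z^{3} - \frac{5 z^{2}}{2} + z \right)}}{4} is an antiderivative of f.
Check: d/dz[\frac{5 \sin{\left(\frac{z^{2}}{4} - 4 z \right)} \sin{\left(3 z^{3} - \frac{5 z^{2}}{2} + z \right)}}{4}] = \frac{45 z^{2} \sin{\left(\frac{z^{2}}{4} - 4 z \right)} \cos{\left(3 z^{3} - \frac{5 z^{2}}{2} + z \right)}}{4} - \frac{25 z \sin{\left(\frac{z^{2}}{4} - 4 z \right)} \cos{\left(3 z^{3} - \frac{5 z^{2}}{2} + z \right)}}{4} + \frac{5 z \sin{\left(3 z^{3} - \frac{5 z^{2}}{2} + z \right)} \cos{\left(\frac{z^{2}}{4} - 4 z \right)}}{8} + \frac{5 \sin{\left(\frac{z^{2}}{4} - 4 z \right)} \cos{\left(3 z^{3} - \frac{5 z^{2}}{2} + z \right)}}{4} - 5 \sin{\left(3 z^{3} - \frac{5 z^{2}}{2} + z \right)} \cos{\left(\frac{z^{2}}{4} - 4 z \right)} = f(z).
F(2) = - \frac{5 \sin{\left(7 \right)} \sin{\left(16 \right)}}{4}; F(1) = - \frac{5 \sin{\left(\frac{3}{2} \right)} \sin{\left(\frac{15}{4} \right)}}{4}.
Integral = F(2) - F(1) = \frac{5 \sin{\left(\frac{3}{2} \right)} \sin{\left(\frac{15}{4} \right)}}{4} - \frac{5 \sin{\left(7 \right)} \sin{\left(16 \right)}}{4}.

Antiderivative: F(z) = \frac{5 \sin{\left(\frac{z^{2}}{4} - 4 z \right)} \sin{\left(3 z^{3} - \frac{5 z^{2}}{2} + z \right)}}{4}; value = \frac{5 \sin{\left(\frac{3}{2} \right)} \sin{\left(\frac{15}{4} \right)}}{4} - \frac{5 \sin{\left(7 \right)} \sin{\left(16 \right)}}{4}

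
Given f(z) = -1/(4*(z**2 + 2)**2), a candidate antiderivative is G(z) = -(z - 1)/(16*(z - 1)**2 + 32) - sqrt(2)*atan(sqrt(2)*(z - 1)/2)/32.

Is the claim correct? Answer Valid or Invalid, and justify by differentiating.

d/dz[G] = -1/(4*z**4 - 16*z**3 + 40*z**2 - 48*z + 36)
d/dz[G] - f(z) = (-4*z**3 + 6*z**2 - 12*z + 5)/(4*z**8 - 16*z**7 + 56*z**6 - 112*z**5 + 212*z**4 - 256*z**3 + 304*z**2 - 192*z + 144) != 0.

Invalid: d/dz[G] - f = (-4*z**3 + 6*z**2 - 12*z + 5)/(4*z**8 - 16*z**7 + 56*z**6 - 112*z**5 + 212*z**4 - 256*z**3 + 304*z**2 - 192*z + 144), which is not 0.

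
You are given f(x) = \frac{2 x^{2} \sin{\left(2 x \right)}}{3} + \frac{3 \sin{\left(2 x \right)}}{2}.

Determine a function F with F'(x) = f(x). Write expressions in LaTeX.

An antiderivative is F(x) = - \frac{4 x^{2} \cos{\left(2 x \right)} - 4 x \sin{\left(2 x \right)} + 7 \cos{\left(2 x \right)}}{12}.

The integrand splits into summands that can be handled one at a time.
Check: d/dx[- \frac{4 x^{2} \cos{\left(2 x \right)} - 4 x \sin{\left(2 x \right)} + 7 \cos{\left(2 x \right)}}{12}] = \frac{2 x^{2} \sin{\left(2 x \right)}}{3} + \frac{3 \sin{\left(2 x \right)}}{2} = f(x).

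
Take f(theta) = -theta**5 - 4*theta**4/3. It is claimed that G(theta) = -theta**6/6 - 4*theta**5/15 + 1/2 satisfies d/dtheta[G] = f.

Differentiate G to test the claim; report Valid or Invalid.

d/dtheta[G] = -theta**5 - 4*theta**4/3
This equals f(theta) exactly, so the claim holds.

Valid - differentiating G returns exactly f.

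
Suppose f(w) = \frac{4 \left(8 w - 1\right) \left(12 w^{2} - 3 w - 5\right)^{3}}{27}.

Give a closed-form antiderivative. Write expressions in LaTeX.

An antiderivative is F(w) = \left(- 4 w^{2} + w + \frac{5}{3}\right)^{4}.

f matches the chain-rule pattern g'(h)*h' with inner function h(w) = - 4 w^{2} + w + \frac{5}{3}; substituting u = h(w) collapses the integral.
Check: d/dw[\left(- 4 w^{2} + w + \frac{5}{3}\right)^{4}] = 2048 w^{7} - 1792 w^{6} - 1984 w^{5} + 1520 w^{4} + \frac{2252 w^{3}}{3} - 380 w^{2} - \frac{3100 w}{27} + \frac{500}{27}, which equals f(w).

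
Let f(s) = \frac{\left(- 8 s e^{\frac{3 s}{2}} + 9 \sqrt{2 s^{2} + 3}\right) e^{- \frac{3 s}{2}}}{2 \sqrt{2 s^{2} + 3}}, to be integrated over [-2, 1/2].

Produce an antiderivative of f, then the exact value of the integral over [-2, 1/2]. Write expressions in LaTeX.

Antiderivative: F(s) = \left(- 2 \sqrt{2 s^{2} + 3} e^{\frac{3 s}{2}} - 3\right) e^{- \frac{3 s}{2}}; value = - \sqrt{14} - \frac{3}{e^{\frac{3}{4}}} + 2 \sqrt{11} + 3 e^{3}

A candidate is checked by its d/ds: the result must match f(s).
F(s) = \left(- 2 \sqrt{2 s^{2} + 3} e^{\frac{3 s}{2}} - 3\right) e^{- \frac{3 s}{2}} is an antiderivative of f.
Check: d/ds[\left(- 2 \sqrt{2 s^{2} + 3} e^{\frac{3 s}{2}} - 3\right) e^{- \frac{3 s}{2}}] = \frac{\left(- 8 s e^{\frac{3 s}{2}} + 9 \sqrt{2 s^{2} + 3}\right) e^{- \frac{3 s}{2}}}{2 \sqrt{2 s^{2} + 3}} = f(s).
F(1/2) = - \sqrt{14} - \frac{3}{e^{\frac{3}{4}}}; F(-2) = - 3 e^{3} - 2 \sqrt{11}.
Integral = F(1/2) - F(-2) = - \sqrt{14} - \frac{3}{e^{\frac{3}{4}}} + 2 \sqrt{11} + 3 e^{3}.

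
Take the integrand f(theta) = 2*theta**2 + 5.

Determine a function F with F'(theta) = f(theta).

A candidate is checked by its d/dtheta: the result must match f(theta).
Check: d/dtheta[2*theta**3/3 + 5*theta] = 2*theta**2 + 5 = f(theta).

An antiderivative is F(theta) = 2*theta**3/3 + 5*theta.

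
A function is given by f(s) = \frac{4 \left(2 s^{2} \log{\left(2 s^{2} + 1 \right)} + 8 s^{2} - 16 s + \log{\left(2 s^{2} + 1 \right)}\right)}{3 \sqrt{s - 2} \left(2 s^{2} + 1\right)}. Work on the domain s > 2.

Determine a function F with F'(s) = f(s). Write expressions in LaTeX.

Recognize the product-rule pattern: f = u'v + uv' with u = \frac{8 \sqrt{s - 2}}{3}, v = \log{\left(2 s^{2} + 1 \right)}, so integration by parts undoes it.
Check: d/ds[\frac{8 \sqrt{s - 2} \log{\left(2 s^{2} + 1 \right)}}{3}] = \frac{8 s^{2} \log{\left(2 s^{2} + 1 \right)} + 32 s^{2} - 64 s + 4 \log{\left(2 s^{2} + 1 \right)}}{6 s^{2} \sqrt{s - 2} + 3 \sqrt{s - 2}}, which equals f(s).

An antiderivative is F(s) = \frac{8 \sqrt{s - 2} \log{\left(2 s^{2} + 1 \right)}}{3}.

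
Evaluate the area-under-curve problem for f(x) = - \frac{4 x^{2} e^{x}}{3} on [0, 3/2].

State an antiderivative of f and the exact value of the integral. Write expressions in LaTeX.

Recognize the product-rule pattern: f = u'v + uv' with u = - \frac{4 x^{2}}{3} + \frac{8 x}{3} - \frac{8}{3}, v = e^{x}, so integration by parts undoes it.
F(x) = \frac{\left(- 4 x^{2} + 8 x - 8\right) e^{x}}{3} is an antiderivative of f.
Check: d/dx[\frac{\left(- 4 x^{2} + 8 x - 8\right) e^{x}}{3}] = - \frac{4 x^{2} e^{x}}{3} = f(x).
F(3/2) = - \frac{5 e^{\frac{3}{2}}}{3}; F(0) = - \frac{8}{3}.
Integral = F(3/2) - F(0) = \frac{8}{3} - \frac{5 e^{\frac{3}{2}}}{3}.

Antiderivative: F(x) = \frac{\left(- 4 x^{2} + 8 x - 8\right) e^{x}}{3}; value = \frac{8}{3} - \frac{5 e^{\frac{3}{2}}}{3}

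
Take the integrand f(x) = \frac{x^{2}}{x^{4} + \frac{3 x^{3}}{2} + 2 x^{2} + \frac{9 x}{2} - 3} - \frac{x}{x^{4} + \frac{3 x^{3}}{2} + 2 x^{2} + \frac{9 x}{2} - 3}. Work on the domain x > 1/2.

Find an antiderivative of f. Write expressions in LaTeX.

An antiderivative is F(x) = - \frac{2 \log{\left(x - \frac{1}{2} \right)}}{65} - \frac{12 \log{\left(x + 2 \right)}}{35} + \frac{17 \log{\left(x^{2} + 3 \right)}}{91} + \frac{10 \sqrt{3} \operatorname{atan}{\left(\frac{\sqrt{3} x}{3} \right)}}{91}.

Factor the denominator (\left(x + 2\right) \left(2 x - 1\right) \left(x^{2} + 3\right)) and decompose: f = \frac{2 \left(17 x + 15\right)}{91 \left(x^{2} + 3\right)} - \frac{4}{65 \left(2 x - 1\right)} - \frac{12}{35 \left(x + 2\right)}; each piece integrates to a log, atan, or power term.
Check: d/dx[- \frac{2 \log{\left(x - \frac{1}{2} \right)}}{65} - \frac{12 \log{\left(x + 2 \right)}}{35} + \frac{17 \log{\left(x^{2} + 3 \right)}}{91} + \frac{10 \sqrt{3} \operatorname{atan}{\left(\frac{\sqrt{3} x}{3} \right)}}{91}] = \frac{2 x^{2} - 2 x}{2 x^{4} + 3 x^{3} + 4 x^{2} + 9 x - 6}, which equals f(x).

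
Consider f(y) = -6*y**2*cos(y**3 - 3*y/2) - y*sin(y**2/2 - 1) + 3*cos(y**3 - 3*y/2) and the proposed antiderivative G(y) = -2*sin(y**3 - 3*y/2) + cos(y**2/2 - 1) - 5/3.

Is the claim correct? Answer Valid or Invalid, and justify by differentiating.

d/dy[G] = -6*y**2*cos(y**3 - 3*y/2) - y*sin(y**2/2 - 1) + 3*cos(y**3 - 3*y/2)
This equals f(y) exactly, so the claim holds.

Valid: G'(y) = f(y).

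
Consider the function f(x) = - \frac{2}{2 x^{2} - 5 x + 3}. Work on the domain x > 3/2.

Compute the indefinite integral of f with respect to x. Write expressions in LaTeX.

Factor the denominator (\left(x - 1\right) \left(2 x - 3\right)) and decompose: f = - \frac{4}{2 x - 3} + \frac{2}{x - 1}; each piece integrates to a log, atan, or power term.
Check: d/dx[- 2 \log{\left(x - \frac{3}{2} \right)} + 2 \log{\left(x - 1 \right)}] = - \frac{2}{2 x^{2} - 5 x + 3} = f(x).

F(x) = - 2 \log{\left(x - \frac{3}{2} \right)} + 2 \log{\left(x - 1 \right)} + C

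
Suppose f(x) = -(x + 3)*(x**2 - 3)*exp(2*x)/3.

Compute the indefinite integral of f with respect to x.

F(x) = -x**3*exp(2*x)/6 - x**2*exp(2*x)/4 + 3*x*exp(2*x)/4 + 9*exp(2*x)/8 + C

Recognize the product-rule pattern: f = u'v + uv' with u = -x**3/6 - x**2/4 + 3*x/4 + 9/8, v = exp(2*x), so integration by parts undoes it.
Check: d/dx[-x**3*exp(2*x)/6 - x**2*exp(2*x)/4 + 3*x*exp(2*x)/4 + 9*exp(2*x)/8] = -x**3*exp(2*x)/3 - x**2*exp(2*x) + x*exp(2*x) + 3*exp(2*x), which equals f(x).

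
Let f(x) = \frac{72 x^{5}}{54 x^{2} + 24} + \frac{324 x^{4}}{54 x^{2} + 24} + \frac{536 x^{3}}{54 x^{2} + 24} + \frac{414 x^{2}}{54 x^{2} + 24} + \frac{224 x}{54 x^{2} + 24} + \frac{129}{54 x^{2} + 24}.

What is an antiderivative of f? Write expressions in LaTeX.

Integrate term by term and add the pieces.
Check: d/dx[\frac{4 x^{4} + 24 x^{3} + 56 x^{2} + 60 x + 3 \operatorname{atan}{\left(\frac{3 x}{2} \right)} + 25}{12}] = \frac{72 x^{5} + 324 x^{4} + 536 x^{3} + 414 x^{2} + 224 x + 129}{54 x^{2} + 24}, which equals f(x).

An antiderivative is F(x) = \frac{4 x^{4} + 24 x^{3} + 56 x^{2} + 60 x + 3 \operatorname{atan}{\left(\frac{3 x}{2} \right)} + 25}{12}.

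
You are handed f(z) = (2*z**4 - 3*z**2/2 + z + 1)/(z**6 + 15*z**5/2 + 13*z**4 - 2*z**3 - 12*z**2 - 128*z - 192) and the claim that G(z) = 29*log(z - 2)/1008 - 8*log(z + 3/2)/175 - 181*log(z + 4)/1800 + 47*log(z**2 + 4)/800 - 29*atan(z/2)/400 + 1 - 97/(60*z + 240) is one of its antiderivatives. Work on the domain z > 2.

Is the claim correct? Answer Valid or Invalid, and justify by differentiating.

Valid - differentiating G returns exactly f.

d/dz[G] = (4*z**4 - 3*z**2 + 2*z + 2)/(2*z**6 + 15*z**5 + 26*z**4 - 4*z**3 - 24*z**2 - 256*z - 384)
This equals f(z) exactly, so the claim holds.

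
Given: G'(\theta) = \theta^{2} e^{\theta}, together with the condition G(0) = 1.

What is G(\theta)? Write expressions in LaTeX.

G'(\theta) has the shape u'v + uv' for u = \theta^{2} - 2 \theta + 2 and v = e^{\theta} — it is the derivative of the product u*v.
A general antiderivative is \left(\theta^{2} - 2 \theta + 2\right) e^{\theta} + C.
The condition gives C = 1 - (2) = -1.
So G(\theta) = \theta^{2} e^{\theta} - 2 \theta e^{\theta} + 2 e^{\theta} - 1.
Check: d/d\theta[\theta^{2} e^{\theta} - 2 \theta e^{\theta} + 2 e^{\theta} - 1] = \theta^{2} e^{\theta} = G'(\theta).

G(\theta) = \theta^{2} e^{\theta} - 2 \theta e^{\theta} + 2 e^{\theta} - 1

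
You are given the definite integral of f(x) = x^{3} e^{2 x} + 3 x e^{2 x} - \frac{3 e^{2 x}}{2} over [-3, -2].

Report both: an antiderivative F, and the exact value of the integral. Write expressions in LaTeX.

f has the shape u'v + uv' for u = \frac{x^{3}}{2} - \frac{3 x^{2}}{4} + \frac{9 x}{4} - \frac{15}{8} and v = e^{2 x} — it is the derivative of the product u*v.
F(x) = \frac{x^{3} e^{2 x}}{2} - \frac{3 x^{2} e^{2 x}}{4} + \frac{9 x e^{2 x}}{4} - \frac{15 e^{2 x}}{8} is an antiderivative of f.
Check: d/dx[\frac{x^{3} e^{2 x}}{2} - \frac{3 x^{2} e^{2 x}}{4} + \frac{9 x e^{2 x}}{4} - \frac{15 e^{2 x}}{8}] = x^{3} e^{2 x} + 3 x e^{2 x} - \frac{3 e^{2 x}}{2} = f(x).
F(-2) = - \frac{107}{8 e^{4}}; F(-3) = - \frac{231}{8 e^{6}}.
Integral = F(-2) - F(-3) = - \frac{107}{8 e^{4}} + \frac{231}{8 e^{6}}.

Antiderivative: F(x) = \frac{x^{3} e^{2 x}}{2} - \frac{3 x^{2} e^{2 x}}{4} + \frac{9 x e^{2 x}}{4} - \frac{15 e^{2 x}}{8}; value = - \frac{107}{8 e^{4}} + \frac{231}{8 e^{6}}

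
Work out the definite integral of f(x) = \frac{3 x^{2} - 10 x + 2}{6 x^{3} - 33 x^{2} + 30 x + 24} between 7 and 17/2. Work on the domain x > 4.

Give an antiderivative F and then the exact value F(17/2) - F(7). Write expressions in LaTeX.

The denominator factors as 3 \left(x - 4\right) \left(x - 2\right) \left(2 x + 1\right); partial fractions split f into directly integrable pieces: \frac{31}{135 \left(2 x + 1\right)} + \frac{1}{5 \left(x - 2\right)} + \frac{5}{27 \left(x - 4\right)}.
F(x) = \frac{5 \log{\left(x - 4 \right)}}{27} + \frac{\log{\left(x - 2 \right)}}{5} + \frac{31 \log{\left(x + \frac{1}{2} \right)}}{270} is an antiderivative of f.
Check: d/dx[\frac{5 \log{\left(x - 4 \right)}}{27} + \frac{\log{\left(x - 2 \right)}}{5} + \frac{31 \log{\left(x + \frac{1}{2} \right)}}{270}] = \frac{3 x^{2} - 10 x + 2}{6 x^{3} - 33 x^{2} + 30 x + 24} = f(x).
F(17/2) = \frac{31 \log{\left(9 \right)}}{270} + \frac{5 \log{\left(\frac{9}{2} \right)}}{27} + \frac{\log{\left(\frac{13}{2} \right)}}{5}; F(7) = \frac{5 \log{\left(3 \right)}}{27} + \frac{31 \log{\left(\frac{15}{2} \right)}}{270} + \frac{\log{\left(5 \right)}}{5}.
Integral = F(17/2) - F(7) = - \frac{\log{\left(5 \right)}}{5} - \frac{31 \log{\left(\frac{15}{2} \right)}}{270} - \frac{5 \log{\left(3 \right)}}{27} + \frac{31 \log{\left(9 \right)}}{270} + \frac{5 \log{\left(\frac{9}{2} \right)}}{27} + \frac{\log{\left(\frac{13}{2} \right)}}{5}.

Antiderivative: F(x) = \frac{5 \log{\left(x - 4 \right)}}{27} + \frac{\log{\left(x - 2 \right)}}{5} + \frac{31 \log{\left(x + \frac{1}{2} \right)}}{270}; value = - \frac{\log{\left(5 \right)}}{5} - \frac{31 \log{\left(\frac{15}{2} \right)}}{270} - \frac{5 \log{\left(3 \right)}}{27} + \frac{31 \log{\left(9 \right)}}{270} + \frac{5 \log{\left(\frac{9}{2} \right)}}{27} + \frac{\log{\left(\frac{13}{2} \right)}}{5}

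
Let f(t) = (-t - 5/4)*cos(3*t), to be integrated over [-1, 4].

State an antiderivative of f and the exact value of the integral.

Antiderivative: F(t) = -t*sin(3*t)/3 - 5*sin(3*t)/12 - cos(3*t)/9; value = cos(3)/9 - cos(12)/9 - sin(3)/12 - 7*sin(12)/4

Recover f(t) by differentiating a candidate F(t); any mismatch rules it out.
F(t) = -t*sin(3*t)/3 - 5*sin(3*t)/12 - cos(3*t)/9 is an antiderivative of f.
Check: d/dt[-t*sin(3*t)/3 - 5*sin(3*t)/12 - cos(3*t)/9] = -t*cos(3*t) - 5*cos(3*t)/4, which equals f(t).
F(4) = -cos(12)/9 - 7*sin(12)/4; F(-1) = sin(3)/12 - cos(3)/9.
Integral = F(4) - F(-1) = cos(3)/9 - cos(12)/9 - sin(3)/12 - 7*sin(12)/4.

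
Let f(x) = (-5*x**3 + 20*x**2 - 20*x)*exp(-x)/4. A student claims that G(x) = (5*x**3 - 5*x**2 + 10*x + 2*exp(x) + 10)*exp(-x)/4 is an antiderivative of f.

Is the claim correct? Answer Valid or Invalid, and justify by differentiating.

d/dx[G] = (-5*x**3 + 20*x**2 - 20*x)*exp(-x)/4
This equals f(x) exactly, so the claim holds.

Valid - the claim checks out under differentiation.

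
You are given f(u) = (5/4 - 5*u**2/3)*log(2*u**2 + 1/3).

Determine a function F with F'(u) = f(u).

An antiderivative is F(u) = -5*u**3*log(2*u**2 + 1/3)/9 + 10*u**3/27 + 5*u*log(2*u**2 + 1/3)/4 - 145*u/54 + 145*sqrt(6)*atan(sqrt(6)*u)/324.

Any candidate F(u) must reproduce f(u) exactly when differentiated.
Check: d/du[-5*u**3*log(2*u**2 + 1/3)/9 + 10*u**3/27 + 5*u*log(2*u**2 + 1/3)/4 - 145*u/54 + 145*sqrt(6)*atan(sqrt(6)*u)/324] = -5*u**2*log(2*u**2 + 1/3)/3 + 5*log(2*u**2 + 1/3)/4, which equals f(u).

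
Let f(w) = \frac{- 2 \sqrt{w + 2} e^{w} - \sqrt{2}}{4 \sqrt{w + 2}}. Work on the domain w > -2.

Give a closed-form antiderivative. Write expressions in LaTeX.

A first test for any F(w): its w-derivative must equal f(w) identically.
Check: d/dw[- \frac{\sqrt{2 w + 4}}{2} - \frac{e^{w}}{2}] = \frac{- 2 \sqrt{w + 2} e^{w} - \sqrt{2}}{4 \sqrt{w + 2}} = f(w).

An antiderivative is F(w) = - \frac{\sqrt{2 w + 4}}{2} - \frac{e^{w}}{2}.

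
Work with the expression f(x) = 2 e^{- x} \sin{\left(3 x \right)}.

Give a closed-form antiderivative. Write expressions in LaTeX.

Differentiate the proposed F(x) back; it has to land on f(x) exactly.
Check: d/dx[- \frac{e^{- x} \sin{\left(3 x \right)}}{5} - \frac{3 e^{- x} \cos{\left(3 x \right)}}{5}] = 2 e^{- x} \sin{\left(3 x \right)} = f(x).

An antiderivative is F(x) = - \frac{e^{- x} \sin{\left(3 x \right)}}{5} - \frac{3 e^{- x} \cos{\left(3 x \right)}}{5}.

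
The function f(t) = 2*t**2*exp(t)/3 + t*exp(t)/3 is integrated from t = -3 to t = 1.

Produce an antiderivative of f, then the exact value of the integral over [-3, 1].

Antiderivative: F(t) = (2*t**2 - 3*t + 3)*exp(t)/3; value = -10*exp(-3) + 2*exp(1)/3

Recognize the product-rule pattern: f = u'v + uv' with u = 2*t**2/3 - t + 1, v = exp(t), so integration by parts undoes it.
F(t) = (2*t**2 - 3*t + 3)*exp(t)/3 is an antiderivative of f.
Check: d/dt[(2*t**2 - 3*t + 3)*exp(t)/3] = 2*t**2*exp(t)/3 + t*exp(t)/3 = f(t).
F(1) = 2*exp(1)/3; F(-3) = 10*exp(-3).
Integral = F(1) - F(-3) = -10*exp(-3) + 2*exp(1)/3.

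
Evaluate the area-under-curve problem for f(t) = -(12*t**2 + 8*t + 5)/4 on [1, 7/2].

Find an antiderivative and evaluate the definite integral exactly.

Antiderivative: F(t) = -t*(4*t**2 + 4*t + 5)/4; value = -225/4

Recover f(t) by differentiating a candidate F(t); any mismatch rules it out.
F(t) = -t*(4*t**2 + 4*t + 5)/4 is an antiderivative of f.
Check: d/dt[-t*(4*t**2 + 4*t + 5)/4] = -3*t**2 - 2*t - 5/4, which equals f(t).
F(7/2) = -119/2; F(1) = -13/4.
Integral = F(7/2) - F(1) = -225/4.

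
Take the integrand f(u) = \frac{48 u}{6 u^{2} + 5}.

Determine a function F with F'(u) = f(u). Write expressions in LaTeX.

An antiderivative is F(u) = 4 \log{\left(2 u^{2} + \frac{5}{3} \right)}.

The substitution w = 2 u^{2} + \frac{5}{3} works: f is exactly (dF/dw)*(dw/du) for that inner function.
Check: d/du[4 \log{\left(2 u^{2} + \frac{5}{3} \right)}] = \frac{48 u}{6 u^{2} + 5} = f(u).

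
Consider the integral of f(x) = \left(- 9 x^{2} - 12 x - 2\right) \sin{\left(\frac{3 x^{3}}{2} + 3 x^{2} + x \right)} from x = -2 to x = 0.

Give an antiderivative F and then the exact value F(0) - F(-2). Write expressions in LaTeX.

The substitution u = \frac{3 x^{3}}{2} + 3 x^{2} + x works: f is exactly (dF/du)*(du/dx) for that inner function.
F(x) = 2 \cos{\left(\frac{3 x^{3}}{2} + 3 x^{2} + x \right)} is an antiderivative of f.
Check: d/dx[2 \cos{\left(\frac{3 x^{3}}{2} + 3 x^{2} + x \right)}] = - 9 x^{2} \sin{\left(\frac{3 x^{3}}{2} + 3 x^{2} + x \right)} - 12 x \sin{\left(\frac{3 x^{3}}{2} + 3 x^{2} + x \right)} - 2 \sin{\left(\frac{3 x^{3}}{2} + 3 x^{2} + x \right)}, which equals f(x).
F(0) = 2; F(-2) = 2 \cos{\left(2 \right)}.
Integral = F(0) - F(-2) = 2 - 2 \cos{\left(2 \right)}.

Antiderivative: F(x) = 2 \cos{\left(\frac{3 x^{3}}{2} + 3 x^{2} + x \right)}; value = 2 - 2 \cos{\left(2 \right)}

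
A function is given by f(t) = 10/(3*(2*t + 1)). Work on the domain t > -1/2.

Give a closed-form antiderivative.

An antiderivative is F(t) = 5*log(2*t + 1)/3.

Since d/dt undoes antidifferentiation here, F'(t) = f(t) is required of F(t).
Check: d/dt[5*log(2*t + 1)/3] = 10/(6*t + 3), which equals f(t).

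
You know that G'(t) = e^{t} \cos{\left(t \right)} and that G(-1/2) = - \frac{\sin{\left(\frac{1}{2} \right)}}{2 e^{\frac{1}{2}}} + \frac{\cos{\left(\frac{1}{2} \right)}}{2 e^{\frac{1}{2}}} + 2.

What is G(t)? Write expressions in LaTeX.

A candidate passes only if d/dt[G] lands on the given G'(t) exactly.
A general antiderivative is \frac{e^{t} \sin{\left(t \right)}}{2} + \frac{e^{t} \cos{\left(t \right)}}{2} + C.
The condition gives C = - \frac{\sin{\left(\frac{1}{2} \right)}}{2 e^{\frac{1}{2}}} + \frac{\cos{\left(\frac{1}{2} \right)}}{2 e^{\frac{1}{2}}} + 2 - (- \frac{\sin{\left(\frac{1}{2} \right)}}{2 e^{\frac{1}{2}}} + \frac{\cos{\left(\frac{1}{2} \right)}}{2 e^{\frac{1}{2}}}) = 2.
So G(t) = \frac{e^{t} \sin{\left(t \right)}}{2} + \frac{e^{t} \cos{\left(t \right)}}{2} + 2.
Check: d/dt[\frac{e^{t} \sin{\left(t \right)}}{2} + \frac{e^{t} \cos{\left(t \right)}}{2} + 2] = e^{t} \cos{\left(t \right)} = G'(t).

G(t) = \frac{e^{t} \sin{\left(t \right)}}{2} + \frac{e^{t} \cos{\left(t \right)}}{2} + 2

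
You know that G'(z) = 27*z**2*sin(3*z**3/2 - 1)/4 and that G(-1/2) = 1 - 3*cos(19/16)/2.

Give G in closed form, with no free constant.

G'(z) matches the chain-rule pattern g'(h)*h' with inner function h(z) = 3*z**3/2 - 1; substituting u = h(z) collapses the integral.
A general antiderivative is -3*cos(3*z**3/2 - 1)/2 + C.
The condition gives C = 1 - 3*cos(19/16)/2 - (-3*cos(19/16)/2) = 1.
So G(z) = -(3*cos(3*z**3/2 - 1) - 2)/2.
Check: d/dz[-(3*cos(3*z**3/2 - 1) - 2)/2] = 27*z**2*sin(3*z**3/2 - 1)/4 = G'(z).

G(z) = -(3*cos(3*z**3/2 - 1) - 2)/2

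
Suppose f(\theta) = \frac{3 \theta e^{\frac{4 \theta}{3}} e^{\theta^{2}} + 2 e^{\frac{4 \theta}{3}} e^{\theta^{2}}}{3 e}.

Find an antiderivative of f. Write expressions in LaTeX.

The substitution u = \theta^{2} + \frac{4 \theta}{3} - 1 works: f is exactly (dF/du)*(du/d\theta) for that inner function.
Check: d/d\theta[\frac{e^{\theta^{2} + \frac{4 \theta}{3} - 1}}{2}] = \frac{\theta e^{\frac{4 \theta}{3}} e^{\theta^{2}}}{e} + \frac{2 e^{\frac{4 \theta}{3}} e^{\theta^{2}}}{3 e}, which equals f(\theta).

An antiderivative is F(\theta) = \frac{e^{\theta^{2} + \frac{4 \theta}{3} - 1}}{2}.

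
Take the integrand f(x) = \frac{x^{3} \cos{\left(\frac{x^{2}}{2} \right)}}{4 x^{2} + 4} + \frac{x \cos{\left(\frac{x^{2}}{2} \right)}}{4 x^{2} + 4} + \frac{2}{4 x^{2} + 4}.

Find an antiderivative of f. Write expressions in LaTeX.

Integrate term by term and add the pieces.
Check: d/dx[\frac{\sin{\left(\frac{x^{2}}{2} \right)}}{4} + \frac{\operatorname{atan}{\left(x \right)}}{2}] = \frac{x^{3} \cos{\left(\frac{x^{2}}{2} \right)} + x \cos{\left(\frac{x^{2}}{2} \right)} + 2}{4 x^{2} + 4}, which equals f(x).

An antiderivative is F(x) = \frac{\sin{\left(\frac{x^{2}}{2} \right)}}{4} + \frac{\operatorname{atan}{\left(x \right)}}{2}.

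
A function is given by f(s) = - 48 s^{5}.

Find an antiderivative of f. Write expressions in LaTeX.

An antiderivative is F(s) = - 8 s^{6}.

Recover f(s) by differentiating a candidate F(s); any mismatch rules it out.
Check: d/ds[- 8 s^{6}] = - 48 s^{5} = f(s).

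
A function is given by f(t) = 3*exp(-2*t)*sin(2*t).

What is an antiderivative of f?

An antiderivative is F(t) = -3*(sin(2*t) + cos(2*t))*exp(-2*t)/4.

A first test for any F(t): its t-derivative must equal f(t) identically.
Check: d/dt[-3*(sin(2*t) + cos(2*t))*exp(-2*t)/4] = 3*exp(-2*t)*sin(2*t) = f(t).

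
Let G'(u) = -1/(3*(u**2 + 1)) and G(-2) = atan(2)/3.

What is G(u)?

G(u) = -atan(u)/3

The proposed G(u) is checked by its d/du: the result must match the given G'(u).
A general antiderivative is -atan(u)/3 + C.
The condition gives C = atan(2)/3 - (atan(2)/3) = 0.
So G(u) = -atan(u)/3.
Check: d/du[-atan(u)/3] = -1/(3*u**2 + 3), which equals G'(u).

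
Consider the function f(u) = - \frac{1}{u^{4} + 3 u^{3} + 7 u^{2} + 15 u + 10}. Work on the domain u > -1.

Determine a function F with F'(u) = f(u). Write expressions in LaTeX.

An antiderivative is F(u) = - \frac{\log{\left(u + 1 \right)}}{6} + \frac{\log{\left(u + 2 \right)}}{9} + \frac{\log{\left(u^{2} + 5 \right)}}{36} + \frac{\sqrt{5} \operatorname{atan}{\left(\frac{\sqrt{5} u}{5} \right)}}{90}.

The denominator factors as \left(u + 1\right) \left(u + 2\right) \left(u^{2} + 5\right); partial fractions split f into directly integrable pieces: \frac{u + 1}{18 \left(u^{2} + 5\right)} + \frac{1}{9 \left(u + 2\right)} - \frac{1}{6 \left(u + 1\right)}.
Check: d/du[- \frac{\log{\left(u + 1 \right)}}{6} + \frac{\log{\left(u + 2 \right)}}{9} + \frac{\log{\left(u^{2} + 5 \right)}}{36} + \frac{\sqrt{5} \operatorname{atan}{\left(\frac{\sqrt{5} u}{5} \right)}}{90}] = - \frac{1}{u^{4} + 3 u^{3} + 7 u^{2} + 15 u + 10} = f(u).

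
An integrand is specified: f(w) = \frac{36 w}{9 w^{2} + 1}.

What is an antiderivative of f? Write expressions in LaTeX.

An antiderivative is F(w) = 2 \log{\left(3 w^{2} + \frac{1}{3} \right)}.

The substitution u = 3 w^{2} + \frac{1}{3} works: f is exactly (dF/du)*(du/dw) for that inner function.
Check: d/dw[2 \log{\left(3 w^{2} + \frac{1}{3} \right)}] = \frac{36 w}{9 w^{2} + 1} = f(w).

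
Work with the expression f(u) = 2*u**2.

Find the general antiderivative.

Differentiate the proposed F(u) back; it has to land on f(u) exactly.
Check: d/du[2*u**3/3] = 2*u**2 = f(u).

F(u) = 2*u**3/3 + C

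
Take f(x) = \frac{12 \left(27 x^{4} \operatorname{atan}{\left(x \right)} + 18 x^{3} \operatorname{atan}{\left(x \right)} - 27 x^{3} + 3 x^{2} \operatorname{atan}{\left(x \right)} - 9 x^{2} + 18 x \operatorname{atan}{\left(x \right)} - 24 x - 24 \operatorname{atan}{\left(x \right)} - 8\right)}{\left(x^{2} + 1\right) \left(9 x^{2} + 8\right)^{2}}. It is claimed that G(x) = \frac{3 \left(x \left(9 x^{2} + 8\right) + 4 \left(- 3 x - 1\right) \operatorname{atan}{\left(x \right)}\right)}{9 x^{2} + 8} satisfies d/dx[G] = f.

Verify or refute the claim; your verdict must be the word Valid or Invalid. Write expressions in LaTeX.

d/dx[G] = \frac{243 x^{6} + 324 x^{4} \operatorname{atan}{\left(x \right)} + 675 x^{4} + 216 x^{3} \operatorname{atan}{\left(x \right)} - 324 x^{3} + 36 x^{2} \operatorname{atan}{\left(x \right)} + 516 x^{2} + 216 x \operatorname{atan}{\left(x \right)} - 288 x - 288 \operatorname{atan}{\left(x \right)} + 96}{81 x^{6} + 225 x^{4} + 208 x^{2} + 64}
d/dx[G] - f(x) = 3 != 0.

Invalid: d/dx[G] - f = 3, which is not 0.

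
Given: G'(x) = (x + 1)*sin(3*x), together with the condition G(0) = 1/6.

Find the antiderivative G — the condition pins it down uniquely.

Check a candidate G(x) by differentiating: d/dx[G] must match the given G'(x).
A general antiderivative is -x*cos(3*x)/3 + sin(3*x)/9 - cos(3*x)/3 + C.
The condition gives C = 1/6 - (-1/3) = 1/2.
So G(x) = -x*cos(3*x)/3 + sin(3*x)/9 - cos(3*x)/3 + 1/2.
Check: d/dx[-x*cos(3*x)/3 + sin(3*x)/9 - cos(3*x)/3 + 1/2] = x*sin(3*x) + sin(3*x), which equals G'(x).

G(x) = -x*cos(3*x)/3 + sin(3*x)/9 - cos(3*x)/3 + 1/2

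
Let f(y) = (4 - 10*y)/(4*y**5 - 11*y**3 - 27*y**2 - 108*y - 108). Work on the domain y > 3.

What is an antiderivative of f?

The denominator factors as (y - 3)*(2*y + 3)**2*(y**2 + 4); partial fractions split f into directly integrable pieces: 2*(17*y + 62)/(625*(y**2 + 4)) - 3008/(50625*(2*y + 3)) - 152/(225*(2*y + 3)**2) - 2/(81*(y - 3)).
Check: d/dy[-2*log(y - 3)/81 - 1504*log(y + 3/2)/50625 + 17*log(y**2 + 4)/625 + 62*atan(y/2)/625 + 76/(450*y + 675)] = (4 - 10*y)/(4*y**5 - 11*y**3 - 27*y**2 - 108*y - 108) = f(y).

An antiderivative is F(y) = -2*log(y - 3)/81 - 1504*log(y + 3/2)/50625 + 17*log(y**2 + 4)/625 + 62*atan(y/2)/625 + 76/(450*y + 675).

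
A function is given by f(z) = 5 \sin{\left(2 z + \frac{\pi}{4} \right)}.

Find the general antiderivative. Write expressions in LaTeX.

F(z) = - \frac{5 \cos{\left(2 z + \frac{\pi}{4} \right)}}{2} + C

Check any antiderivative F(z) by computing F'(z) and comparing it with f(z).
Check: d/dz[- \frac{5 \cos{\left(2 z + \frac{\pi}{4} \right)}}{2}] = 5 \sin{\left(2 z + \frac{\pi}{4} \right)} = f(z).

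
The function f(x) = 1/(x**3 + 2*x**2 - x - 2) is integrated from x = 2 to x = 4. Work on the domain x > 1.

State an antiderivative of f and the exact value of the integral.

Factor the denominator ((x - 1)*(x + 1)*(x + 2)) and decompose: f = 1/(3*(x + 2)) - 1/(2*(x + 1)) + 1/(6*(x - 1)); each piece integrates to a log, atan, or power term.
F(x) = (log(x - 1) - 3*log(x + 1) + 2*log(x + 2))/6 is an antiderivative of f.
Check: d/dx[(log(x - 1) - 3*log(x + 1) + 2*log(x + 2))/6] = 1/(x**3 + 2*x**2 - x - 2) = f(x).
F(4) = -log(5)/2 + log(3)/6 + log(6)/3; F(2) = -log(3)/2 + log(4)/3.
Integral = F(4) - F(2) = -log(5)/2 - log(4)/3 + log(6)/3 + 2*log(3)/3.

Antiderivative: F(x) = (log(x - 1) - 3*log(x + 1) + 2*log(x + 2))/6; value = -log(5)/2 - log(4)/3 + log(6)/3 + 2*log(3)/3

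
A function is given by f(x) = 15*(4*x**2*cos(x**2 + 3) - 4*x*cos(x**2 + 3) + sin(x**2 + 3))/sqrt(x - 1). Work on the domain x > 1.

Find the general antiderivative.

F(x) = 30*sqrt(x - 1)*sin(x**2 + 3) + C

Recognize the product-rule pattern: f = u'v + uv' with u = 15*sqrt(4*x - 4), v = sin(x**2 + 3), so integration by parts undoes it.
Check: d/dx[30*sqrt(x - 1)*sin(x**2 + 3)] = (60*x**2*cos(x**2 + 3) - 60*x*cos(x**2 + 3) + 15*sin(x**2 + 3))/sqrt(x - 1), which equals f(x).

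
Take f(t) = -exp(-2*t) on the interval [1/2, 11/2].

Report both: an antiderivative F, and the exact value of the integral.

A first test for any F(t): its t-derivative must equal f(t) identically.
F(t) = exp(-2*t)/2 is an antiderivative of f.
Check: d/dt[exp(-2*t)/2] = -exp(-2*t) = f(t).
F(11/2) = exp(-11)/2; F(1/2) = exp(-1)/2.
Integral = F(11/2) - F(1/2) = -exp(-1)/2 + exp(-11)/2.

Antiderivative: F(t) = exp(-2*t)/2; value = -exp(-1)/2 + exp(-11)/2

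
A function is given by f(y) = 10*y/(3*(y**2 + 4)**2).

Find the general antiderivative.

The substitution u = 3*y**2/2 + 6 works: f is exactly (dF/du)*(du/dy) for that inner function.
Check: d/dy[-5/(3*y**2 + 12)] = 10*y/(3*y**4 + 24*y**2 + 48), which equals f(y).

F(y) = -5/(3*y**2 + 12) + C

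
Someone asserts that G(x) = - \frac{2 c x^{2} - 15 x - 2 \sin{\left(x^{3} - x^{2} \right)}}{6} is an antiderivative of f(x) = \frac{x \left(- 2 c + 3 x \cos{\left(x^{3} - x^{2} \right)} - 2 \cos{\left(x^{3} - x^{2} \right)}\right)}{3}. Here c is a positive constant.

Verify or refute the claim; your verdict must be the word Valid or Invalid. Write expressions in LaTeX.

Invalid: d/dx[G] - f = \frac{5}{2}, which is not 0.

d/dx[G] = - \frac{2 c x}{3} + x^{2} \cos{\left(x^{3} - x^{2} \right)} - \frac{2 x \cos{\left(x^{3} - x^{2} \right)}}{3} + \frac{5}{2}
d/dx[G] - f(x) = \frac{5}{2} != 0.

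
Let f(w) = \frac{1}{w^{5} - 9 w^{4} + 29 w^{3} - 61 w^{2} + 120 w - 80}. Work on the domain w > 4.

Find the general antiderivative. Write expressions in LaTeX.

F(w) = - \frac{5 \log{\left(w - 4 \right)}}{441} + \frac{\log{\left(w - 1 \right)}}{54} - \frac{19 \log{\left(w^{2} + 5 \right)}}{5292} + \frac{29 \sqrt{5} \operatorname{atan}{\left(\frac{\sqrt{5} w}{5} \right)}}{13230} - \frac{1}{63 w - 252} + C

Factor the denominator (\left(w - 4\right)^{2} \left(w - 1\right) \left(w^{2} + 5\right)) and decompose: f = - \frac{19 w - 29}{2646 \left(w^{2} + 5\right)} + \frac{1}{54 \left(w - 1\right)} - \frac{5}{441 \left(w - 4\right)} + \frac{1}{63 \left(w - 4\right)^{2}}; each piece integrates to a log, atan, or power term.
Check: d/dw[- \frac{5 \log{\left(w - 4 \right)}}{441} + \frac{\log{\left(w - 1 \right)}}{54} - \frac{19 \log{\left(w^{2} + 5 \right)}}{5292} + \frac{29 \sqrt{5} \operatorname{atan}{\left(\frac{\sqrt{5} w}{5} \right)}}{13230} - \frac{1}{63 w - 252}] = \frac{1}{w^{5} - 9 w^{4} + 29 w^{3} - 61 w^{2} + 120 w - 80} = f(w).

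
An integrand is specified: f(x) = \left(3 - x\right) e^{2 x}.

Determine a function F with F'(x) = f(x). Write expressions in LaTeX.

f has the shape u'v + uv' for u = \frac{7}{4} - \frac{x}{2} and v = e^{2 x} — it is the derivative of the product u*v.
Check: d/dx[- \frac{x e^{2 x}}{2} + \frac{7 e^{2 x}}{4}] = - x e^{2 x} + 3 e^{2 x}, which equals f(x).

An antiderivative is F(x) = - \frac{x e^{2 x}}{2} + \frac{7 e^{2 x}}{4}.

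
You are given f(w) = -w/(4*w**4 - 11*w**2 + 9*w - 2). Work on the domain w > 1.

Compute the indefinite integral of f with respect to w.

F(w) = -(50*w*log(w - 1) - 54*w*log(w - 1/2) + 4*w*log(w + 2) - 25*log(w - 1) + 27*log(w - 1/2) - 2*log(w + 2) + 15)/(75*(2*w - 1)) + C

Factor the denominator ((w - 1)*(w + 2)*(2*w - 1)**2) and decompose: f = 18/(25*(2*w - 1)) + 2/(5*(2*w - 1)**2) - 2/(75*(w + 2)) - 1/(3*(w - 1)); each piece integrates to a log, atan, or power term.
Check: d/dw[-(50*w*log(w - 1) - 54*w*log(w - 1/2) + 4*w*log(w + 2) - 25*log(w - 1) + 27*log(w - 1/2) - 2*log(w + 2) + 15)/(75*(2*w - 1))] = -w/(4*w**4 - 11*w**2 + 9*w - 2) = f(w).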